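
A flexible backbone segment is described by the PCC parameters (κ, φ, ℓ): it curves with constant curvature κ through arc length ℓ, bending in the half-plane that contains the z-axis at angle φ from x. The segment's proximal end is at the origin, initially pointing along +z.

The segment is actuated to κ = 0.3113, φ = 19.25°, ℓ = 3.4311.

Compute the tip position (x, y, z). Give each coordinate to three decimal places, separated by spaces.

θ = κ·ℓ = 0.3113 × 3.4311 = 1.06810 rad
ρ = (1 − cos θ)/κ = (1 − 0.48179)/0.3113 = 1.66467
z = sin θ / κ = 0.87629/0.3113 = 2.81493
x = ρ cos φ = 1.66467 × cos(19.25°) = 1.57159
y = ρ sin φ = 1.66467 × sin(19.25°) = 0.54883

1.572 0.549 2.815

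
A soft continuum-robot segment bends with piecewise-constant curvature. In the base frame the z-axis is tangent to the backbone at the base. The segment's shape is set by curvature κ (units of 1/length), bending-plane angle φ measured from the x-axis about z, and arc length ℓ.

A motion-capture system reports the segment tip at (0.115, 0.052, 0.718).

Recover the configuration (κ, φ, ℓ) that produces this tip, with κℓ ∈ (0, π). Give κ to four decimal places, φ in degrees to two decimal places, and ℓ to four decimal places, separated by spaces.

ρ = √(x²+y²) = √(0.115² + 0.052²) = 0.12621
φ = atan2(y, x) mod 360° = atan2(0.052, 0.115) = 24.3312°
|p|² = ρ² + z² = 0.12621² + 0.718² = 0.53145
κ = 2ρ / |p|² = 2×0.12621 / 0.53145 = 0.47496
θ = 2·atan2(ρ, z) = 2·atan2(0.12621, 0.718) = 0.34801 rad
ℓ = θ/κ = 0.34801/0.47496 = 0.73270

0.4750 24.33 0.7327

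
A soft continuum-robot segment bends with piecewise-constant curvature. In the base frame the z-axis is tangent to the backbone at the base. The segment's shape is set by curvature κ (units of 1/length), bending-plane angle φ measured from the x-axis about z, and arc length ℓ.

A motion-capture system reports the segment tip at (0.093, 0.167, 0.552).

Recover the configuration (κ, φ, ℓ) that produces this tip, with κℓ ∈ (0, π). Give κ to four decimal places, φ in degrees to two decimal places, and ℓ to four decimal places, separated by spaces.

ρ = √(x²+y²) = √(0.093² + 0.167²) = 0.19115
φ = atan2(y, x) mod 360° = atan2(0.167, 0.093) = 60.8872°
|p|² = ρ² + z² = 0.19115² + 0.552² = 0.34124
κ = 2ρ / |p|² = 2×0.19115 / 0.34124 = 1.12031
θ = 2·atan2(ρ, z) = 2·atan2(0.19115, 0.552) = 0.66672 rad
ℓ = θ/κ = 0.66672/1.12031 = 0.59512

1.1203 60.89 0.5951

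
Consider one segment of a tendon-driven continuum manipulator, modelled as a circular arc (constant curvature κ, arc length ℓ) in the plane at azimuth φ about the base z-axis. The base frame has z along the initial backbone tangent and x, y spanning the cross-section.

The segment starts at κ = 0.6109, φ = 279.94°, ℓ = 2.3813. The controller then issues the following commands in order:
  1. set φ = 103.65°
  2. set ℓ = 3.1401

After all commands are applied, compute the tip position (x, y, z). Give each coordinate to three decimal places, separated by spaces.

initial: κ=0.6109, φ=279.94°, ℓ=2.3813
cmd 1: set φ=103.65° → (κ,φ,ℓ)=(0.6109,103.65°,2.3813) → tip=(-0.3416,1.4065,1.6259)
cmd 2: set ℓ=3.1401 → (κ,φ,ℓ)=(0.6109,103.65°,3.1401) → tip=(-0.5178,2.1324,1.5391)

-0.518 2.132 1.539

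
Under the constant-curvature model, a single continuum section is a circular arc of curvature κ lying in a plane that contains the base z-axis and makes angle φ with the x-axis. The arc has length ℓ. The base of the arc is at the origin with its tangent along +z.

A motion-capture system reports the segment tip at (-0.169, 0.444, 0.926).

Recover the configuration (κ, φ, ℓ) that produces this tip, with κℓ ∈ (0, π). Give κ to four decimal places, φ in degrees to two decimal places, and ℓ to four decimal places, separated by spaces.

ρ = √(x²+y²) = √(-0.169² + 0.444²) = 0.47508
φ = atan2(y, x) mod 360° = atan2(0.444, -0.169) = 110.8384°
|p|² = ρ² + z² = 0.47508² + 0.926² = 1.08317
κ = 2ρ / |p|² = 2×0.47508 / 1.08317 = 0.87719
θ = 2·atan2(ρ, z) = 2·atan2(0.47508, 0.926) = 0.94805 rad
ℓ = θ/κ = 0.94805/0.87719 = 1.08078

0.8772 110.84 1.0808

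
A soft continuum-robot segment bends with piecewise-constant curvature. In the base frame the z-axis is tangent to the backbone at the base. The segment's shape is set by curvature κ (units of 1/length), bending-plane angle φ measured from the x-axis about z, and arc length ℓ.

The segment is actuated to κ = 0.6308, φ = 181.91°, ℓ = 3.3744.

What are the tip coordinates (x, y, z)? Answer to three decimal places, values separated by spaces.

θ = κ·ℓ = 0.6308 × 3.3744 = 2.12857 rad
ρ = (1 − cos θ)/κ = (1 − -0.52930)/0.6308 = 2.42438
z = sin θ / κ = 0.84843/0.6308 = 1.34501
x = ρ cos φ = 2.42438 × cos(181.91°) = -2.42303
y = ρ sin φ = 2.42438 × sin(181.91°) = -0.08080

-2.423 -0.081 1.345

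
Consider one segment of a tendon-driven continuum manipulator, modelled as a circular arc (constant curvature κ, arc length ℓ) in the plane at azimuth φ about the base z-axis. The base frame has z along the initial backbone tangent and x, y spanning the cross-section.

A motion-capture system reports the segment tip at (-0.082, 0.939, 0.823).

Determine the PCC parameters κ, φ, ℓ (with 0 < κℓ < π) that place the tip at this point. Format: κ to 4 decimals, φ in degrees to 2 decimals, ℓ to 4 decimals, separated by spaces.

1.2040 94.99 1.4170

ρ = √(x²+y²) = √(-0.082² + 0.939²) = 0.94257
φ = atan2(y, x) mod 360° = atan2(0.939, -0.082) = 94.9908°
|p|² = ρ² + z² = 0.94257² + 0.823² = 1.56577
κ = 2ρ / |p|² = 2×0.94257 / 1.56577 = 1.20397
θ = 2·atan2(ρ, z) = 2·atan2(0.94257, 0.823) = 1.70604 rad
ℓ = θ/κ = 1.70604/1.20397 = 1.41701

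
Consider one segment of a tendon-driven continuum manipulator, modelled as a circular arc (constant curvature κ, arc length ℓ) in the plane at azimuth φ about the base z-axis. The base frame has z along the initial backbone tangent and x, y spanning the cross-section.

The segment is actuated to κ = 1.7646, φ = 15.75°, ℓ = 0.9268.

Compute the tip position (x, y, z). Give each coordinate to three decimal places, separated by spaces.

θ = κ·ℓ = 1.7646 × 0.9268 = 1.63543 rad
ρ = (1 − cos θ)/κ = (1 − -0.06459)/1.7646 = 0.60330
z = sin θ / κ = 0.99791/1.7646 = 0.56552
x = ρ cos φ = 0.60330 × cos(15.75°) = 0.58065
y = ρ sin φ = 0.60330 × sin(15.75°) = 0.16376

0.581 0.164 0.566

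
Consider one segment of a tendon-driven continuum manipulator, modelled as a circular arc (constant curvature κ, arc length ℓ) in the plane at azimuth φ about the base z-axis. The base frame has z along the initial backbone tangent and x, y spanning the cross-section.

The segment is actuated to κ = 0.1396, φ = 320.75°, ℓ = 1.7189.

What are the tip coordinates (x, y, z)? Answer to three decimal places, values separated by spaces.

0.159 -0.130 1.702

θ = κ·ℓ = 0.1396 × 1.7189 = 0.23996 rad
ρ = (1 − cos θ)/κ = (1 − 0.97135)/0.1396 = 0.20524
z = sin θ / κ = 0.23766/0.1396 = 1.70245
x = ρ cos φ = 0.20524 × cos(320.75°) = 0.15894
y = ρ sin φ = 0.20524 × sin(320.75°) = -0.12986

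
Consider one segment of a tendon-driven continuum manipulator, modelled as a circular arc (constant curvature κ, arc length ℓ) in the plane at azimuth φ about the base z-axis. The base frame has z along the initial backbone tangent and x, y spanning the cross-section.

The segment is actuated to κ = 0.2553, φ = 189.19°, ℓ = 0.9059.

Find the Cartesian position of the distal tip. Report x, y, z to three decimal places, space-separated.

θ = κ·ℓ = 0.2553 × 0.9059 = 0.23128 rad
ρ = (1 − cos θ)/κ = (1 − 0.97337)/0.2553 = 0.10429
z = sin θ / κ = 0.22922/0.2553 = 0.89785
x = ρ cos φ = 0.10429 × cos(189.19°) = -0.10295
y = ρ sin φ = 0.10429 × sin(189.19°) = -0.01666

-0.103 -0.017 0.898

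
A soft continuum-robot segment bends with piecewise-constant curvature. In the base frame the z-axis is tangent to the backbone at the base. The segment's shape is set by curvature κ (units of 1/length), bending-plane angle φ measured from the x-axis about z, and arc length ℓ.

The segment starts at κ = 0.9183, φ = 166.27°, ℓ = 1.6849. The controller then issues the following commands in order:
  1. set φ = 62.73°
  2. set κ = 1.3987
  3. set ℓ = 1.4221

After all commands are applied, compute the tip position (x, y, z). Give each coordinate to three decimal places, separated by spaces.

initial: κ=0.9183, φ=166.27°, ℓ=1.6849
cmd 1: set φ=62.73° → (κ,φ,ℓ)=(0.9183,62.73°,1.6849) → tip=(0.4872,0.9451,1.0887)
cmd 2: set κ=1.3987 → (κ,φ,ℓ)=(1.3987,62.73°,1.6849) → tip=(0.5593,1.0851,0.5053)
cmd 3: set ℓ=1.4221 → (κ,φ,ℓ)=(1.3987,62.73°,1.4221) → tip=(0.4606,0.8936,0.6533)

0.461 0.894 0.653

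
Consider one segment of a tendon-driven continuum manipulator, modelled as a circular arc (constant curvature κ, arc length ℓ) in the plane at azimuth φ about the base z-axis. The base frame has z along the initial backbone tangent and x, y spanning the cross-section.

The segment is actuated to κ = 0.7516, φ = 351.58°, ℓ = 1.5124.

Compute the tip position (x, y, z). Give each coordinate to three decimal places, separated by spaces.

0.763 -0.113 1.207

θ = κ·ℓ = 0.7516 × 1.5124 = 1.13672 rad
ρ = (1 − cos θ)/κ = (1 − 0.42057)/0.7516 = 0.77093
z = sin θ / κ = 0.90726/0.7516 = 1.20710
x = ρ cos φ = 0.77093 × cos(351.58°) = 0.76262
y = ρ sin φ = 0.77093 × sin(351.58°) = -0.11289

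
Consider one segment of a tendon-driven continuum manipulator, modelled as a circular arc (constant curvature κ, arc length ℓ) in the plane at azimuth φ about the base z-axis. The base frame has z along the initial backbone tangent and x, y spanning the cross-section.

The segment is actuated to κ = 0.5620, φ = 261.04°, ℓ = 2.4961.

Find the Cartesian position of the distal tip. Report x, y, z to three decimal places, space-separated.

θ = κ·ℓ = 0.5620 × 2.4961 = 1.40281 rad
ρ = (1 − cos θ)/κ = (1 − 0.16720)/0.5620 = 1.48185
z = sin θ / κ = 0.98592/0.5620 = 1.75431
x = ρ cos φ = 1.48185 × cos(261.04°) = -0.23079
y = ρ sin φ = 1.48185 × sin(261.04°) = -1.46377

-0.231 -1.464 1.754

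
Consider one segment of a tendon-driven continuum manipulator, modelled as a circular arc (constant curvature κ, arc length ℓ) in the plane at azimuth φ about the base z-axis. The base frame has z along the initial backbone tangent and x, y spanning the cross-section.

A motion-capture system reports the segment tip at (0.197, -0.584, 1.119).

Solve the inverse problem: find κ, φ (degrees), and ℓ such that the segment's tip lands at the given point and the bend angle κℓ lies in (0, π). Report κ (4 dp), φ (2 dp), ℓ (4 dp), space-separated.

0.7553 288.64 1.3331

ρ = √(x²+y²) = √(0.197² + -0.584²) = 0.61633
φ = atan2(y, x) mod 360° = atan2(-0.584, 0.197) = 288.6407°
|p|² = ρ² + z² = 0.61633² + 1.119² = 1.63203
κ = 2ρ / |p|² = 2×0.61633 / 1.63203 = 0.75530
θ = 2·atan2(ρ, z) = 2·atan2(0.61633, 1.119) = 1.00690 rad
ℓ = θ/κ = 1.00690/0.75530 = 1.33311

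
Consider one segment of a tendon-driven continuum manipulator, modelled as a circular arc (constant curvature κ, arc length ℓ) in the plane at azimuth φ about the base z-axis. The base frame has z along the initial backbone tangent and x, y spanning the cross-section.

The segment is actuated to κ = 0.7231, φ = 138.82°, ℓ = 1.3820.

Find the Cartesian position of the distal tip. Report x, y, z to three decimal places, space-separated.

θ = κ·ℓ = 0.7231 × 1.3820 = 0.99932 rad
ρ = (1 − cos θ)/κ = (1 − 0.54087)/0.7231 = 0.63495
z = sin θ / κ = 0.84111/0.7231 = 1.16319
x = ρ cos φ = 0.63495 × cos(138.82°) = -0.47789
y = ρ sin φ = 0.63495 × sin(138.82°) = 0.41807

-0.478 0.418 1.163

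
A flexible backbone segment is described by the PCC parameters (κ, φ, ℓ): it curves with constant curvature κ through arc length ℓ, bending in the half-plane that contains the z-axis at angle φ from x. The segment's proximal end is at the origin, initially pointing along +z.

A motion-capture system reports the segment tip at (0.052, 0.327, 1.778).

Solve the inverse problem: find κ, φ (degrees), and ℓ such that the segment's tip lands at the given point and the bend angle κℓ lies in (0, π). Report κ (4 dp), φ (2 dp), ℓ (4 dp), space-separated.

0.2025 80.96 1.8188

ρ = √(x²+y²) = √(0.052² + 0.327²) = 0.33111
φ = atan2(y, x) mod 360° = atan2(0.327, 0.052) = 80.9644°
|p|² = ρ² + z² = 0.33111² + 1.778² = 3.27092
κ = 2ρ / |p|² = 2×0.33111 / 3.27092 = 0.20246
θ = 2·atan2(ρ, z) = 2·atan2(0.33111, 1.778) = 0.36823 rad
ℓ = θ/κ = 0.36823/0.20246 = 1.81883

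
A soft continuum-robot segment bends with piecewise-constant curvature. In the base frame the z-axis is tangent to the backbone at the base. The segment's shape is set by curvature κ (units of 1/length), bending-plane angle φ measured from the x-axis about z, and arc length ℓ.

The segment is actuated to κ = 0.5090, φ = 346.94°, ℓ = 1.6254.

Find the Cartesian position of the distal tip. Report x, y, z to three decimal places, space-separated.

0.618 -0.143 1.446

θ = κ·ℓ = 0.5090 × 1.6254 = 0.82733 rad
ρ = (1 − cos θ)/κ = (1 − 0.67684)/0.5090 = 0.63488
z = sin θ / κ = 0.73613/0.5090 = 1.44622
x = ρ cos φ = 0.63488 × cos(346.94°) = 0.61846
y = ρ sin φ = 0.63488 × sin(346.94°) = -0.14347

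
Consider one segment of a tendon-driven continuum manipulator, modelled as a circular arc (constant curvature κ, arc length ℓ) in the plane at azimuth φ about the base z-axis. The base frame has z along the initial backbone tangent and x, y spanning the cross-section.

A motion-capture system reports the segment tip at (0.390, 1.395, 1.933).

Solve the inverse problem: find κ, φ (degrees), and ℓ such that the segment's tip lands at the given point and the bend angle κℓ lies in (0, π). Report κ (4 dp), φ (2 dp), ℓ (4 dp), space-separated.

0.4965 74.38 2.5904

ρ = √(x²+y²) = √(0.390² + 1.395²) = 1.44849
φ = atan2(y, x) mod 360° = atan2(1.395, 0.390) = 74.3806°
|p|² = ρ² + z² = 1.44849² + 1.933² = 5.83461
κ = 2ρ / |p|² = 2×1.44849 / 5.83461 = 0.49652
θ = 2·atan2(ρ, z) = 2·atan2(1.44849, 1.933) = 1.28617 rad
ℓ = θ/κ = 1.28617/0.49652 = 2.59038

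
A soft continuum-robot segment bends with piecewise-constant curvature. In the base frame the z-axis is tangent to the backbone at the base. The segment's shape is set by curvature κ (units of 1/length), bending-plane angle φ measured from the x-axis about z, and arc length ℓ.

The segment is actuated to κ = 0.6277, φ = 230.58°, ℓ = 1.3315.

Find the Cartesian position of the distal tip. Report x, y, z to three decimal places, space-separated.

-0.333 -0.405 1.182

θ = κ·ℓ = 0.6277 × 1.3315 = 0.83578 rad
ρ = (1 − cos θ)/κ = (1 − 0.67060)/0.6277 = 0.52478
z = sin θ / κ = 0.74182/0.6277 = 1.18181
x = ρ cos φ = 0.52478 × cos(230.58°) = -0.33323
y = ρ sin φ = 0.52478 × sin(230.58°) = -0.40540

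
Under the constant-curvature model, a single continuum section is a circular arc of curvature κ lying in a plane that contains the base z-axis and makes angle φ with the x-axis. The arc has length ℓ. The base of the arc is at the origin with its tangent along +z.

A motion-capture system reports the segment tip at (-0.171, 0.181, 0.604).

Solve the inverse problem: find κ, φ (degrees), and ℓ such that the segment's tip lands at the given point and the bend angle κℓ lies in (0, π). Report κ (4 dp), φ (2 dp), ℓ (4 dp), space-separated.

ρ = √(x²+y²) = √(-0.171² + 0.181²) = 0.24900
φ = atan2(y, x) mod 360° = atan2(0.181, -0.171) = 133.3727°
|p|² = ρ² + z² = 0.24900² + 0.604² = 0.42682
κ = 2ρ / |p|² = 2×0.24900 / 0.42682 = 1.16678
θ = 2·atan2(ρ, z) = 2·atan2(0.24900, 0.604) = 0.78205 rad
ℓ = θ/κ = 0.78205/1.16678 = 0.67026

1.1668 133.37 0.6703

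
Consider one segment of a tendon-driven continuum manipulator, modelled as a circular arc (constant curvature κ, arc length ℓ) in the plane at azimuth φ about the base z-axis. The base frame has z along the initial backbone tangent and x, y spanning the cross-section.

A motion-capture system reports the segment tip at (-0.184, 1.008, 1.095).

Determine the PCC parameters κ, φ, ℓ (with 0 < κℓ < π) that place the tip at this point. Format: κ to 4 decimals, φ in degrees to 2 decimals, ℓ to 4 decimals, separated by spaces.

ρ = √(x²+y²) = √(-0.184² + 1.008²) = 1.02466
φ = atan2(y, x) mod 360° = atan2(1.008, -0.184) = 100.3449°
|p|² = ρ² + z² = 1.02466² + 1.095² = 2.24894
κ = 2ρ / |p|² = 2×1.02466 / 2.24894 = 0.91123
θ = 2·atan2(ρ, z) = 2·atan2(1.02466, 1.095) = 1.50445 rad
ℓ = θ/κ = 1.50445/0.91123 = 1.65100

0.9112 100.34 1.6510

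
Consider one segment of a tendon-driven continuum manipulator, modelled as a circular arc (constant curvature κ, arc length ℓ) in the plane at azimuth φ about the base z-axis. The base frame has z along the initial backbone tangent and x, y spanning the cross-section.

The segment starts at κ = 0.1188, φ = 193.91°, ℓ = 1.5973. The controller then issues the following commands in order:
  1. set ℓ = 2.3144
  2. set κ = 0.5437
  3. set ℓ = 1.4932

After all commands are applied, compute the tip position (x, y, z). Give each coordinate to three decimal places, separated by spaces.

-0.557 -0.138 1.334

initial: κ=0.1188, φ=193.91°, ℓ=1.5973
cmd 1: set ℓ=2.3144 → (κ,φ,ℓ)=(0.1188,193.91°,2.3144) → tip=(-0.3069,-0.0760,2.2853)
cmd 2: set κ=0.5437 → (κ,φ,ℓ)=(0.5437,193.91°,2.3144) → tip=(-1.2365,-0.3062,1.7502)
cmd 3: set ℓ=1.4932 → (κ,φ,ℓ)=(0.5437,193.91°,1.4932) → tip=(-0.5567,-0.1379,1.3345)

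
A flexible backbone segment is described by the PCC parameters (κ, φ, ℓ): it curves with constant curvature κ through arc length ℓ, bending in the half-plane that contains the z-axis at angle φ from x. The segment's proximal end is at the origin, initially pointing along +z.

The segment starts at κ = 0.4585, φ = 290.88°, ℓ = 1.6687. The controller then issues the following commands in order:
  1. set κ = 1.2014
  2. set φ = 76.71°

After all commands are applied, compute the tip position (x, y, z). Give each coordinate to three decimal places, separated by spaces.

0.272 1.151 0.755

initial: κ=0.4585, φ=290.88°, ℓ=1.6687
cmd 1: set κ=1.2014 → (κ,φ,ℓ)=(1.2014,290.88°,1.6687) → tip=(0.4214,-1.1047,0.7552)
cmd 2: set φ=76.71° → (κ,φ,ℓ)=(1.2014,76.71°,1.6687) → tip=(0.2718,1.1507,0.7552)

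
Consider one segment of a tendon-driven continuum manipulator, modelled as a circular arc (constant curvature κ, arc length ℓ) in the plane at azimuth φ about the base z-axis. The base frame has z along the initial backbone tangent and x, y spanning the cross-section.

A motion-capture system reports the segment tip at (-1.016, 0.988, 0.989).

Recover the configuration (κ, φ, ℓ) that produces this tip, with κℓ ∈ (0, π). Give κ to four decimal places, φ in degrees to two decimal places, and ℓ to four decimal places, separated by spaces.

ρ = √(x²+y²) = √(-1.016² + 0.988²) = 1.41718
φ = atan2(y, x) mod 360° = atan2(0.988, -1.016) = 135.8005°
|p|² = ρ² + z² = 1.41718² + 0.989² = 2.98652
κ = 2ρ / |p|² = 2×1.41718 / 2.98652 = 0.94905
θ = 2·atan2(ρ, z) = 2·atan2(1.41718, 0.989) = 1.92301 rad
ℓ = θ/κ = 1.92301/0.94905 = 2.02625

0.9491 135.80 2.0262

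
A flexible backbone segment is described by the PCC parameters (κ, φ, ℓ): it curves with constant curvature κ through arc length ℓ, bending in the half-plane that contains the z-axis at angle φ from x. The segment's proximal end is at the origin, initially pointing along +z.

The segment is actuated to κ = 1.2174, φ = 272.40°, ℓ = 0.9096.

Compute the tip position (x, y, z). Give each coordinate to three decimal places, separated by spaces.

θ = κ·ℓ = 1.2174 × 0.9096 = 1.10735 rad
ρ = (1 − cos θ)/κ = (1 − 0.44704)/1.2174 = 0.45422
z = sin θ / κ = 0.89452/1.2174 = 0.73478
x = ρ cos φ = 0.45422 × cos(272.40°) = 0.01902
y = ρ sin φ = 0.45422 × sin(272.40°) = -0.45382

0.019 -0.454 0.735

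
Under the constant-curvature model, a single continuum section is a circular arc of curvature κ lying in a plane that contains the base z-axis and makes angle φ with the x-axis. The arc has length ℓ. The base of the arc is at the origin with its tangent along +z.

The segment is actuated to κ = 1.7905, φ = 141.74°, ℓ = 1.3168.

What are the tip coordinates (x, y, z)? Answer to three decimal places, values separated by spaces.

-0.749 0.591 0.394

θ = κ·ℓ = 1.7905 × 1.3168 = 2.35773 rad
ρ = (1 − cos θ)/κ = (1 − -0.70819)/1.7905 = 0.95403
z = sin θ / κ = 0.70602/1.7905 = 0.39431
x = ρ cos φ = 0.95403 × cos(141.74°) = -0.74911
y = ρ sin φ = 0.95403 × sin(141.74°) = 0.59077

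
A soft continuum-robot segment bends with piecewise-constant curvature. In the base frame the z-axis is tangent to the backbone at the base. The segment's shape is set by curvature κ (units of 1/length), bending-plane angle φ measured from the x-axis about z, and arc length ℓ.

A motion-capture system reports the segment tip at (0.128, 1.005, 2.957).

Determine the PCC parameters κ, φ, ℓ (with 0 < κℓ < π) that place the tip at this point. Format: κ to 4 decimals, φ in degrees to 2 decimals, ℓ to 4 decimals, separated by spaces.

0.2074 82.74 3.1832

ρ = √(x²+y²) = √(0.128² + 1.005²) = 1.01312
φ = atan2(y, x) mod 360° = atan2(1.005, 0.128) = 82.7417°
|p|² = ρ² + z² = 1.01312² + 2.957² = 9.77026
κ = 2ρ / |p|² = 2×1.01312 / 9.77026 = 0.20739
θ = 2·atan2(ρ, z) = 2·atan2(1.01312, 2.957) = 0.66016 rad
ℓ = θ/κ = 0.66016/0.20739 = 3.18323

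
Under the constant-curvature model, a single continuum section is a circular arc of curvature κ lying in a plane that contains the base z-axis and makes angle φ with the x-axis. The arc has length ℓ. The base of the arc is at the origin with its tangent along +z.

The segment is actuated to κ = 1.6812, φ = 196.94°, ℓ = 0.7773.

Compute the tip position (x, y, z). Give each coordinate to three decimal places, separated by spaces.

-0.421 -0.128 0.574

θ = κ·ℓ = 1.6812 × 0.7773 = 1.30680 rad
ρ = (1 − cos θ)/κ = (1 − 0.26094)/1.6812 = 0.43960
z = sin θ / κ = 0.96535/1.6812 = 0.57421
x = ρ cos φ = 0.43960 × cos(196.94°) = -0.42053
y = ρ sin φ = 0.43960 × sin(196.94°) = -0.12809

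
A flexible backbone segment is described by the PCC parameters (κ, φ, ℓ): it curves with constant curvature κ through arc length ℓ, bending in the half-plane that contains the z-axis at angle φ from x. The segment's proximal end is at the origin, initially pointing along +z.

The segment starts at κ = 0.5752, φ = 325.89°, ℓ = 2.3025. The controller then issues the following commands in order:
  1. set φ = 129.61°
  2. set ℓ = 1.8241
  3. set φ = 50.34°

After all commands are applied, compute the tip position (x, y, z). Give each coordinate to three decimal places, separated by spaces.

0.557 0.672 1.507

initial: κ=0.5752, φ=325.89°, ℓ=2.3025
cmd 1: set φ=129.61° → (κ,φ,ℓ)=(0.5752,129.61°,2.3025) → tip=(-0.8381,1.0127,1.6860)
cmd 2: set ℓ=1.8241 → (κ,φ,ℓ)=(0.5752,129.61°,1.8241) → tip=(-0.5562,0.6720,1.5074)
cmd 3: set φ=50.34° → (κ,φ,ℓ)=(0.5752,50.34°,1.8241) → tip=(0.5567,0.6715,1.5074)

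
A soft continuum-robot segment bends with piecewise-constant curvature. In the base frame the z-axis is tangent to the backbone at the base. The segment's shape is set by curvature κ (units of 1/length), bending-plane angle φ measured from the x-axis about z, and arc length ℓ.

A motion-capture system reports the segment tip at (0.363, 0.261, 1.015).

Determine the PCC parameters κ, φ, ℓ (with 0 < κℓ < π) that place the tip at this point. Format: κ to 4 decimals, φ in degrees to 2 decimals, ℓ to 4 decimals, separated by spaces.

0.7269 35.72 1.1416

ρ = √(x²+y²) = √(0.363² + 0.261²) = 0.44709
φ = atan2(y, x) mod 360° = atan2(0.261, 0.363) = 35.7164°
|p|² = ρ² + z² = 0.44709² + 1.015² = 1.23011
κ = 2ρ / |p|² = 2×0.44709 / 1.23011 = 0.72691
θ = 2·atan2(ρ, z) = 2·atan2(0.44709, 1.015) = 0.82982 rad
ℓ = θ/κ = 0.82982/0.72691 = 1.14158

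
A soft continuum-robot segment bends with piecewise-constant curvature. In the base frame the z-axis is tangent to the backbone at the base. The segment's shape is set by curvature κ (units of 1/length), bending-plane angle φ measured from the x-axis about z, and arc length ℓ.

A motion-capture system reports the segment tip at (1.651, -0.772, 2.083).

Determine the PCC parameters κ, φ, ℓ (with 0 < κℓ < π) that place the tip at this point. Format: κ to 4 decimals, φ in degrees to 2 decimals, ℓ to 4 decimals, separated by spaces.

0.4758 334.94 3.0213

ρ = √(x²+y²) = √(1.651² + -0.772²) = 1.82258
φ = atan2(y, x) mod 360° = atan2(-0.772, 1.651) = 334.9394°
|p|² = ρ² + z² = 1.82258² + 2.083² = 7.66067
κ = 2ρ / |p|² = 2×1.82258 / 7.66067 = 0.47583
θ = 2·atan2(ρ, z) = 2·atan2(1.82258, 2.083) = 1.43763 rad
ℓ = θ/κ = 1.43763/0.47583 = 3.02134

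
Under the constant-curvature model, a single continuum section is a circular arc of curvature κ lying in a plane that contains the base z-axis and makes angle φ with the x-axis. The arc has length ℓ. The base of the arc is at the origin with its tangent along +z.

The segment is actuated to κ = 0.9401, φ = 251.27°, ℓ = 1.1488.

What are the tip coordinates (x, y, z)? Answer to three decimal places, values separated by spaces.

θ = κ·ℓ = 0.9401 × 1.1488 = 1.07999 rad
ρ = (1 − cos θ)/κ = (1 − 0.47134)/0.9401 = 0.56234
z = sin θ / κ = 0.88195/0.9401 = 0.93815
x = ρ cos φ = 0.56234 × cos(251.27°) = -0.18057
y = ρ sin φ = 0.56234 × sin(251.27°) = -0.53256

-0.181 -0.533 0.938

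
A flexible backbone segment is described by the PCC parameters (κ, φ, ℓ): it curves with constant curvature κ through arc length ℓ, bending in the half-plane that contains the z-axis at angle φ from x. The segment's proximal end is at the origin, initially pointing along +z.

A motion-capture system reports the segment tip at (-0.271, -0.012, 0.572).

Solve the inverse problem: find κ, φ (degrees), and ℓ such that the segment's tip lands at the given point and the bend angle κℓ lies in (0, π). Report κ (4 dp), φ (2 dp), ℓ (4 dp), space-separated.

1.3537 182.54 0.6542

ρ = √(x²+y²) = √(-0.271² + -0.012²) = 0.27127
φ = atan2(y, x) mod 360° = atan2(-0.012, -0.271) = 182.5354°
|p|² = ρ² + z² = 0.27127² + 0.572² = 0.40077
κ = 2ρ / |p|² = 2×0.27127 / 0.40077 = 1.35373
θ = 2·atan2(ρ, z) = 2·atan2(0.27127, 0.572) = 0.88566 rad
ℓ = θ/κ = 0.88566/1.35373 = 0.65424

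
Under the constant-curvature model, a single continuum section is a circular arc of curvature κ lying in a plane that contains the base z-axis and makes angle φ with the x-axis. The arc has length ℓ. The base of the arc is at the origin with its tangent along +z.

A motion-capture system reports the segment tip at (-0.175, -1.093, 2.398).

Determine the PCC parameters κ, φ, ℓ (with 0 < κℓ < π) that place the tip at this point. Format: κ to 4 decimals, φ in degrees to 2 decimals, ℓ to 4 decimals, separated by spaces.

0.3174 260.90 2.7253

ρ = √(x²+y²) = √(-0.175² + -1.093²) = 1.10692
φ = atan2(y, x) mod 360° = atan2(-1.093, -0.175) = 260.9036°
|p|² = ρ² + z² = 1.10692² + 2.398² = 6.97568
κ = 2ρ / |p|² = 2×1.10692 / 6.97568 = 0.31737
θ = 2·atan2(ρ, z) = 2·atan2(1.10692, 2.398) = 0.86492 rad
ℓ = θ/κ = 0.86492/0.31737 = 2.72531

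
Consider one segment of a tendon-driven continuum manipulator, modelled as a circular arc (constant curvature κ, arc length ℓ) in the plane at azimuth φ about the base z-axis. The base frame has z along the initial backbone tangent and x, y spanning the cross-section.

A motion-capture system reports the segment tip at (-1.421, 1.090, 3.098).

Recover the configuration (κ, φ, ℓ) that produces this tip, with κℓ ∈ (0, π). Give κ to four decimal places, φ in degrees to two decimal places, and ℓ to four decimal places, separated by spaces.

ρ = √(x²+y²) = √(-1.421² + 1.090²) = 1.79091
φ = atan2(y, x) mod 360° = atan2(1.090, -1.421) = 142.5094°
|p|² = ρ² + z² = 1.79091² + 3.098² = 12.80494
κ = 2ρ / |p|² = 2×1.79091 / 12.80494 = 0.27972
θ = 2·atan2(ρ, z) = 2·atan2(1.79091, 3.098) = 1.04830 rad
ℓ = θ/κ = 1.04830/0.27972 = 3.74766

0.2797 142.51 3.7477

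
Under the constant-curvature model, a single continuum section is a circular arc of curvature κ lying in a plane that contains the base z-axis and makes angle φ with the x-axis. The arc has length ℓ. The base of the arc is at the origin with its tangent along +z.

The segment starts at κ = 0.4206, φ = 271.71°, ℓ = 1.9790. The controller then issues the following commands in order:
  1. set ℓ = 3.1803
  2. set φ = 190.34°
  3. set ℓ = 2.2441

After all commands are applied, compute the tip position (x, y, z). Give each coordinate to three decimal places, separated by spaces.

initial: κ=0.4206, φ=271.71°, ℓ=1.9790
cmd 1: set ℓ=3.1803 → (κ,φ,ℓ)=(0.4206,271.71°,3.1803) → tip=(0.0546,-1.8274,2.3132)
cmd 2: set φ=190.34° → (κ,φ,ℓ)=(0.4206,190.34°,3.1803) → tip=(-1.7985,-0.3281,2.3132)
cmd 3: set ℓ=2.2441 → (κ,φ,ℓ)=(0.4206,190.34°,2.2441) → tip=(-0.9668,-0.1764,1.9254)

-0.967 -0.176 1.925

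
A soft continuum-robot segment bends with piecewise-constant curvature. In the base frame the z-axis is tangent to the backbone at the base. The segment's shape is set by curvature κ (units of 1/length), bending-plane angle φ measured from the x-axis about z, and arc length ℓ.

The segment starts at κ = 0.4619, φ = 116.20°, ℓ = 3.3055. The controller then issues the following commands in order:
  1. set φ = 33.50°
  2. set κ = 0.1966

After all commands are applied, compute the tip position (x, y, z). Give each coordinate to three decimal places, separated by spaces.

0.865 0.572 3.078

initial: κ=0.4619, φ=116.20°, ℓ=3.3055
cmd 1: set φ=33.50° → (κ,φ,ℓ)=(0.4619,33.50°,3.3055) → tip=(1.7260,1.1424,2.1629)
cmd 2: set κ=0.1966 → (κ,φ,ℓ)=(0.1966,33.50°,3.3055) → tip=(0.8646,0.5722,3.0777)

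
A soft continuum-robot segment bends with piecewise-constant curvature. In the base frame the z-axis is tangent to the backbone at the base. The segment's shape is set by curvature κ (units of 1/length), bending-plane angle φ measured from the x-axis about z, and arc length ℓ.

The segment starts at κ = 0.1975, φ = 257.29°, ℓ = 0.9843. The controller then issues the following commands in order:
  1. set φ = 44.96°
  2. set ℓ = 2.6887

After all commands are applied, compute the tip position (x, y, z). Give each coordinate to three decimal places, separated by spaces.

0.493 0.493 2.564

initial: κ=0.1975, φ=257.29°, ℓ=0.9843
cmd 1: set φ=44.96° → (κ,φ,ℓ)=(0.1975,44.96°,0.9843) → tip=(0.0675,0.0674,0.9781)
cmd 2: set ℓ=2.6887 → (κ,φ,ℓ)=(0.1975,44.96°,2.6887) → tip=(0.4934,0.4927,2.5641)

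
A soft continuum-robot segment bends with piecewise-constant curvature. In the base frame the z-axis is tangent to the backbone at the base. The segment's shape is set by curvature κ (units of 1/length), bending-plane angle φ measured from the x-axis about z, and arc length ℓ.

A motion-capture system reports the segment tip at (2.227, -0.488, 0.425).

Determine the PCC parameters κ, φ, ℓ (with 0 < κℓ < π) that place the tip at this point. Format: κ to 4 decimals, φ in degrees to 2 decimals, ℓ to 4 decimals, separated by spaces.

ρ = √(x²+y²) = √(2.227² + -0.488²) = 2.27984
φ = atan2(y, x) mod 360° = atan2(-0.488, 2.227) = 347.6402°
|p|² = ρ² + z² = 2.27984² + 0.425² = 5.37830
κ = 2ρ / |p|² = 2×2.27984 / 5.37830 = 0.84779
θ = 2·atan2(ρ, z) = 2·atan2(2.27984, 0.425) = 2.77299 rad
ℓ = θ/κ = 2.77299/0.84779 = 3.27084

0.8478 347.64 3.2708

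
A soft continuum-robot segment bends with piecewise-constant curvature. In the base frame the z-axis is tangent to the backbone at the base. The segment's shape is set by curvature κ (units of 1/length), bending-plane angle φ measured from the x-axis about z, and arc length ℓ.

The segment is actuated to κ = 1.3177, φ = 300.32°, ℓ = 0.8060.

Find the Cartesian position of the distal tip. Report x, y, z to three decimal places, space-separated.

θ = κ·ℓ = 1.3177 × 0.8060 = 1.06207 rad
ρ = (1 − cos θ)/κ = (1 − 0.48707)/1.3177 = 0.38926
z = sin θ / κ = 0.87336/1.3177 = 0.66279
x = ρ cos φ = 0.38926 × cos(300.32°) = 0.19651
y = ρ sin φ = 0.38926 × sin(300.32°) = -0.33602

0.197 -0.336 0.663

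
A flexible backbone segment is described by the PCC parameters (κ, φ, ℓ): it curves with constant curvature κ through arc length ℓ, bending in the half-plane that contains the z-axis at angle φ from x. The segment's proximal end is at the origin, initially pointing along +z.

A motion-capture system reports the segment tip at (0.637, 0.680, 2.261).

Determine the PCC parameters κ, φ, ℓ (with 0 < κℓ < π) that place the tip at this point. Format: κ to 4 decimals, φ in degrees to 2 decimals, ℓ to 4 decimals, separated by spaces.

ρ = √(x²+y²) = √(0.637² + 0.680²) = 0.93176
φ = atan2(y, x) mod 360° = atan2(0.680, 0.637) = 46.8700°
|p|² = ρ² + z² = 0.93176² + 2.261² = 5.98029
κ = 2ρ / |p|² = 2×0.93176 / 5.98029 = 0.31161
θ = 2·atan2(ρ, z) = 2·atan2(0.93176, 2.261) = 0.78179 rad
ℓ = θ/κ = 0.78179/0.31161 = 2.50887

0.3116 46.87 2.5089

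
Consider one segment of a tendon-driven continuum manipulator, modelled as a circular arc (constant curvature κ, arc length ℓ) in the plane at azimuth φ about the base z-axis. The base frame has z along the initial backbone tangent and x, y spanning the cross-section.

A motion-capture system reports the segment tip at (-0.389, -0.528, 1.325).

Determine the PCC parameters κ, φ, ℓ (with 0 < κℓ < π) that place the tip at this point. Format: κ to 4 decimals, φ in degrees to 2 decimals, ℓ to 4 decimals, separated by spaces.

ρ = √(x²+y²) = √(-0.389² + -0.528²) = 0.65582
φ = atan2(y, x) mod 360° = atan2(-0.528, -0.389) = 233.6193°
|p|² = ρ² + z² = 0.65582² + 1.325² = 2.18573
κ = 2ρ / |p|² = 2×0.65582 / 2.18573 = 0.60010
θ = 2·atan2(ρ, z) = 2·atan2(0.65582, 1.325) = 0.91922 rad
ℓ = θ/κ = 0.91922/0.60010 = 1.53178

0.6001 233.62 1.5318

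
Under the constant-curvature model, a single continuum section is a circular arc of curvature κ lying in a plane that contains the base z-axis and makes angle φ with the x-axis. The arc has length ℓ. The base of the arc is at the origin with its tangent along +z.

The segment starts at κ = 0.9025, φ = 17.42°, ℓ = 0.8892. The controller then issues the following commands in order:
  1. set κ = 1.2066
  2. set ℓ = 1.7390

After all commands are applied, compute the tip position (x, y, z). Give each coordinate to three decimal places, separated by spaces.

initial: κ=0.9025, φ=17.42°, ℓ=0.8892
cmd 1: set κ=1.2066 → (κ,φ,ℓ)=(1.2066,17.42°,0.8892) → tip=(0.4131,0.1296,0.7282)
cmd 2: set ℓ=1.7390 → (κ,φ,ℓ)=(1.2066,17.42°,1.7390) → tip=(1.1888,0.3730,0.7161)

1.189 0.373 0.716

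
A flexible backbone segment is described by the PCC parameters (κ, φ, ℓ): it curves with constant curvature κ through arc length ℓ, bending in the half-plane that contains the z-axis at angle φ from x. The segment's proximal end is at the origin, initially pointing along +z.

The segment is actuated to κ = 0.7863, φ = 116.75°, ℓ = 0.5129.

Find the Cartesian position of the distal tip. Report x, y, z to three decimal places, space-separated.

-0.046 0.091 0.499

θ = κ·ℓ = 0.7863 × 0.5129 = 0.40329 rad
ρ = (1 − cos θ)/κ = (1 − 0.91977)/0.7863 = 0.10203
z = sin θ / κ = 0.39245/0.7863 = 0.49911
x = ρ cos φ = 0.10203 × cos(116.75°) = -0.04592
y = ρ sin φ = 0.10203 × sin(116.75°) = 0.09111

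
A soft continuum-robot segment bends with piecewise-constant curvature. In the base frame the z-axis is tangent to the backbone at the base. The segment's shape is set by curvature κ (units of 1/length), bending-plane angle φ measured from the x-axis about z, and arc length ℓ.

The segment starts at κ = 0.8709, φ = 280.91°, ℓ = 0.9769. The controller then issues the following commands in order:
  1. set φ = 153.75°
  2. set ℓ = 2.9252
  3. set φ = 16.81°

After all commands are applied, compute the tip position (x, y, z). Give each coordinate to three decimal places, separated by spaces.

2.010 0.607 0.643

initial: κ=0.8709, φ=280.91°, ℓ=0.9769
cmd 1: set φ=153.75° → (κ,φ,ℓ)=(0.8709,153.75°,0.9769) → tip=(-0.3508,0.1730,0.8632)
cmd 2: set ℓ=2.9252 → (κ,φ,ℓ)=(0.8709,153.75°,2.9252) → tip=(-1.8832,0.9287,0.6427)
cmd 3: set φ=16.81° → (κ,φ,ℓ)=(0.8709,16.81°,2.9252) → tip=(2.0100,0.6073,0.6427)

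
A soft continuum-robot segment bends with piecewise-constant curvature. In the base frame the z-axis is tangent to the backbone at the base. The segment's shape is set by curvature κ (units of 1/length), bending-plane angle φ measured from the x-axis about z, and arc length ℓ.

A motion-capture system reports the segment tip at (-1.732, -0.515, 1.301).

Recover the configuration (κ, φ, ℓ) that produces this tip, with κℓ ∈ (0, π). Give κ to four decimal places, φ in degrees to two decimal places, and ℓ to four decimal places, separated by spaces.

0.7290 196.56 2.5976

ρ = √(x²+y²) = √(-1.732² + -0.515²) = 1.80694
φ = atan2(y, x) mod 360° = atan2(-0.515, -1.732) = 196.5595°
|p|² = ρ² + z² = 1.80694² + 1.301² = 4.95765
κ = 2ρ / |p|² = 2×1.80694 / 4.95765 = 0.72895
θ = 2·atan2(ρ, z) = 2·atan2(1.80694, 1.301) = 1.89355 rad
ℓ = θ/κ = 1.89355/0.72895 = 2.59763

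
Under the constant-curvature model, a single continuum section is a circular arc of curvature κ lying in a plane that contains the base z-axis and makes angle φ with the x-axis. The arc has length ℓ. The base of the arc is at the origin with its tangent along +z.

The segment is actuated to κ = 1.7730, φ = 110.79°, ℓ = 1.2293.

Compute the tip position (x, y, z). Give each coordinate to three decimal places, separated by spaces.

θ = κ·ℓ = 1.7730 × 1.2293 = 2.17955 rad
ρ = (1 − cos θ)/κ = (1 − -0.57184)/1.7730 = 0.88655
z = sin θ / κ = 0.82036/1.7730 = 0.46270
x = ρ cos φ = 0.88655 × cos(110.79°) = -0.31467
y = ρ sin φ = 0.88655 × sin(110.79°) = 0.82882

-0.315 0.829 0.463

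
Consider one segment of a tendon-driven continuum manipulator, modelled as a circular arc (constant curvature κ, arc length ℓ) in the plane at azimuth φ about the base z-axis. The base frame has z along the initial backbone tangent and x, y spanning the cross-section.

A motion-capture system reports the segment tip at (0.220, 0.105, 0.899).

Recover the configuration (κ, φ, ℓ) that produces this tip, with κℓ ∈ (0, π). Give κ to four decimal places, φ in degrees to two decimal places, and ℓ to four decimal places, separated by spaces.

0.5619 25.51 0.9424

ρ = √(x²+y²) = √(0.220² + 0.105²) = 0.24377
φ = atan2(y, x) mod 360° = atan2(0.105, 0.220) = 25.5139°
|p|² = ρ² + z² = 0.24377² + 0.899² = 0.86763
κ = 2ρ / |p|² = 2×0.24377 / 0.86763 = 0.56193
θ = 2·atan2(ρ, z) = 2·atan2(0.24377, 0.899) = 0.52958 rad
ℓ = θ/κ = 0.52958/0.56193 = 0.94244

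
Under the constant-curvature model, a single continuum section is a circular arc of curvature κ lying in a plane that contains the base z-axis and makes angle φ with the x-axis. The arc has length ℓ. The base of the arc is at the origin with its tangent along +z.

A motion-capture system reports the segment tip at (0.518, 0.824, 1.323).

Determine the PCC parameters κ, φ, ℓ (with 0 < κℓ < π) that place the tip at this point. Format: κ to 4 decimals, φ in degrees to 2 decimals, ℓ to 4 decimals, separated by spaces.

0.7216 57.84 1.7580

ρ = √(x²+y²) = √(0.518² + 0.824²) = 0.97329
φ = atan2(y, x) mod 360° = atan2(0.824, 0.518) = 57.8449°
|p|² = ρ² + z² = 0.97329² + 1.323² = 2.69763
κ = 2ρ / |p|² = 2×0.97329 / 2.69763 = 0.72159
θ = 2·atan2(ρ, z) = 2·atan2(0.97329, 1.323) = 1.26854 rad
ℓ = θ/κ = 1.26854/0.72159 = 1.75797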